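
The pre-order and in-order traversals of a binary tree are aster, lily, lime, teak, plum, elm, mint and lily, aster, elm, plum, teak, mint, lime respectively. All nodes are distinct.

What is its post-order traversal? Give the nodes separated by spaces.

The first element of pre-order is the root; it splits in-order into left and right subtrees.
Root aster: left subtree has 1 node {lily}, right has 5 {elm, plum, teak, mint, lime}.
  Root lime: left subtree has 4 nodes {elm, plum, teak, mint}, right has 0 { }.
    Root teak: left subtree has 2 nodes {elm, plum}, right has 1 {mint}.
      Root plum: left subtree has 1 node {elm}, right has 0 { }.

lily elm plum mint teak lime aster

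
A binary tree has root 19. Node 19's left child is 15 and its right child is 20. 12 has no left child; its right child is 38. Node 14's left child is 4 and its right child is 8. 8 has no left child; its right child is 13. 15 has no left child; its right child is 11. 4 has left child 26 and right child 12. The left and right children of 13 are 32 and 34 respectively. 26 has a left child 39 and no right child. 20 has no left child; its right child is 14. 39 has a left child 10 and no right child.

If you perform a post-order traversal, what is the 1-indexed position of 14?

13

Post-order visits the left subtree, then the right subtree, then the node.
At 19: go left to 15.
  At 15: no left child.
  At 15: go right to 11.
    11 is a leaf — visit 11.
  Visit 15.
At 19: go right to 20.
  At 20: no left child.
  At 20: go right to 14.
    At 14: go left to 4.
      At 4: go left to 26.
        At 26: go left to 39.
          At 39: go left to 10.
            10 is a leaf — visit 10.
          At 39: no right child.
          Visit 39.
        At 26: no right child.
        Visit 26.
      At 4: go right to 12.
        At 12: no left child.
        At 12: go right to 38.
          38 is a leaf — visit 38.
        Visit 12.
      Visit 4.
    At 14: go right to 8.
      At 8: no left child.
      At 8: go right to 13.
        At 13: go left to 32.
          32 is a leaf — visit 32.
        At 13: go right to 34.
          34 is a leaf — visit 34.
        Visit 13.
      Visit 8.
    Visit 14.
  Visit 20.
Visit 19.
Full post-order sequence: 11, 15, 10, 39, 26, 38, 12, 4, 32, 34, 13, 8, 14, 20, 19.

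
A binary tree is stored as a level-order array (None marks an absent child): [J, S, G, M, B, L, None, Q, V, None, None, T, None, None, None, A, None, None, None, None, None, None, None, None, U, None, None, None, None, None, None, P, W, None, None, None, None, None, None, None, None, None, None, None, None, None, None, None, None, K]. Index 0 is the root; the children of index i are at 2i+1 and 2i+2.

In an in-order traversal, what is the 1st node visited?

P

In-order visits the left subtree, then the node, then the right subtree.
At J: go left to S.
  At S: go left to M.
    At M: go left to Q.
      At Q: go left to A.
        At A: go left to P.
          P is a leaf — visit P.
        Visit A.
        At A: go right to W.
          W is a leaf — visit W.
      Visit Q.
      At Q: no right child.
    Visit M.
    At M: go right to V.
      V is a leaf — visit V.
  Visit S.
  At S: go right to B.
    B is a leaf — visit B.
Visit J.
At J: go right to G.
  At G: go left to L.
    At L: go left to T.
      At T: no left child.
      Visit T.
      At T: go right to U.
        At U: go left to K.
          K is a leaf — visit K.
        Visit U.
        At U: no right child.
    Visit L.
    At L: no right child.
  Visit G.
  At G: no right child.
Full in-order sequence: P, A, W, Q, M, V, S, B, J, T, K, U, L, G.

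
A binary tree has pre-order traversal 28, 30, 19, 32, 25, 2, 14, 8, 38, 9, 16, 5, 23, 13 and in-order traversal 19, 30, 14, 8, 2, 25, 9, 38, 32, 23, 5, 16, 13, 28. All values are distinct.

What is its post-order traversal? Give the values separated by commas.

The first element of pre-order is the root; it splits in-order into left and right subtrees.
Root 28: left subtree has 13 nodes {19, 30, 14, 8, 2, 25, 9, 38, 32, 23, 5, 16, 13}, right has 0 { }.
  Root 30: left subtree has 1 node {19}, right has 11 {14, 8, 2, 25, 9, 38, 32, 23, 5, 16, 13}.
    Root 32: left subtree has 6 nodes {14, 8, 2, 25, 9, 38}, right has 4 {23, 5, 16, 13}.
      Root 25: left subtree has 3 nodes {14, 8, 2}, right has 2 {9, 38}.
        Root 2: left subtree has 2 nodes {14, 8}, right has 0 { }.
          Root 14: left subtree has 0 nodes { }, right has 1 {8}.
        Root 38: left subtree has 1 node {9}, right has 0 { }.
      Root 16: left subtree has 2 nodes {23, 5}, right has 1 {13}.
        Root 5: left subtree has 1 node {23}, right has 0 { }.

19, 8, 14, 2, 9, 38, 25, 23, 5, 13, 16, 32, 30, 28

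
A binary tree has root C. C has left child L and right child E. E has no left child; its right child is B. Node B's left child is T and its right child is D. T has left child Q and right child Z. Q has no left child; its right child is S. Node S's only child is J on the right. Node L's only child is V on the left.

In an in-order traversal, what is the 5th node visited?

In-order visits the left subtree, then the node, then the right subtree.
At C: go left to L.
  At L: go left to V.
    V is a leaf — visit V.
  Visit L.
  At L: no right child.
Visit C.
At C: go right to E.
  At E: no left child.
  Visit E.
  At E: go right to B.
    At B: go left to T.
      At T: go left to Q.
        At Q: no left child.
        Visit Q.
        At Q: go right to S.
          At S: no left child.
          Visit S.
          At S: go right to J.
            J is a leaf — visit J.
      Visit T.
      At T: go right to Z.
        Z is a leaf — visit Z.
    Visit B.
    At B: go right to D.
      D is a leaf — visit D.
Full in-order sequence: V, L, C, E, Q, S, J, T, Z, B, D.

Q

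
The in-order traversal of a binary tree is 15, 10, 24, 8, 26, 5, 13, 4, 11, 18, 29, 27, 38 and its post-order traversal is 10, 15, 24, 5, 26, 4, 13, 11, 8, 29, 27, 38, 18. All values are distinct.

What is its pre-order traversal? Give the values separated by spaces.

The last element of post-order is the root; it splits in-order into left and right subtrees.
Root 18: left subtree has 9 nodes {15, 10, 24, 8, 26, 5, 13, 4, 11}, right has 3 {29, 27, 38}.
  Root 8: left subtree has 3 nodes {15, 10, 24}, right has 5 {26, 5, 13, 4, 11}.
    Root 24: left subtree has 2 nodes {15, 10}, right has 0 { }.
      Root 15: left subtree has 0 nodes { }, right has 1 {10}.
    Root 11: left subtree has 4 nodes {26, 5, 13, 4}, right has 0 { }.
      Root 13: left subtree has 2 nodes {26, 5}, right has 1 {4}.
        Root 26: left subtree has 0 nodes { }, right has 1 {5}.
  Root 38: left subtree has 2 nodes {29, 27}, right has 0 { }.
    Root 27: left subtree has 1 node {29}, right has 0 { }.

18 8 24 15 10 11 13 26 5 4 38 27 29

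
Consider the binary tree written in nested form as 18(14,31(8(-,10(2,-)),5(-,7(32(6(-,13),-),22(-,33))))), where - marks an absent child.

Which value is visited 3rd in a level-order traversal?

Level-order visits nodes level by level from the root, left to right within each level.
Level 0: 18
Level 1: 14, 31
Level 2: 8, 5
Level 3: 10, 7
Level 4: 2, 32, 22
Level 5: 6, 33
Level 6: 13
Full level-order sequence: 18, 14, 31, 8, 5, 10, 7, 2, 32, 22, 6, 33, 13.

31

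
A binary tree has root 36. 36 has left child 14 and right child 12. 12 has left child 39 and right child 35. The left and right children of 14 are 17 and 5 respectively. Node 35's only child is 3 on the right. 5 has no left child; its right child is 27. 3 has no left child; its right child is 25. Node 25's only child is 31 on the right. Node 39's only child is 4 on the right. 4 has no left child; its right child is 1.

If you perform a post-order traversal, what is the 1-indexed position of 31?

8

Post-order visits the left subtree, then the right subtree, then the node.
At 36: go left to 14.
  At 14: go left to 17.
    17 is a leaf — visit 17.
  At 14: go right to 5.
    At 5: no left child.
    At 5: go right to 27.
      27 is a leaf — visit 27.
    Visit 5.
  Visit 14.
At 36: go right to 12.
  At 12: go left to 39.
    At 39: no left child.
    At 39: go right to 4.
      At 4: no left child.
      At 4: go right to 1.
        1 is a leaf — visit 1.
      Visit 4.
    Visit 39.
  At 12: go right to 35.
    At 35: no left child.
    At 35: go right to 3.
      At 3: no left child.
      At 3: go right to 25.
        At 25: no left child.
        At 25: go right to 31.
          31 is a leaf — visit 31.
        Visit 25.
      Visit 3.
    Visit 35.
  Visit 12.
Visit 36.
Full post-order sequence: 17, 27, 5, 14, 1, 4, 39, 31, 25, 3, 35, 12, 36.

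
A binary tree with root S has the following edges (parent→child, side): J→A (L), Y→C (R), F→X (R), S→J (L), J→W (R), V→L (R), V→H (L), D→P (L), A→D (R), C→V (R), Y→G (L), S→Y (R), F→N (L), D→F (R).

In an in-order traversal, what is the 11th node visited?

In-order visits the left subtree, then the node, then the right subtree.
At S: go left to J.
  At J: go left to A.
    At A: no left child.
    Visit A.
    At A: go right to D.
      At D: go left to P.
        P is a leaf — visit P.
      Visit D.
      At D: go right to F.
        At F: go left to N.
          N is a leaf — visit N.
        Visit F.
        At F: go right to X.
          X is a leaf — visit X.
  Visit J.
  At J: go right to W.
    W is a leaf — visit W.
Visit S.
At S: go right to Y.
  At Y: go left to G.
    G is a leaf — visit G.
  Visit Y.
  At Y: go right to C.
    At C: no left child.
    Visit C.
    At C: go right to V.
      At V: go left to H.
        H is a leaf — visit H.
      Visit V.
      At V: go right to L.
        L is a leaf — visit L.
Full in-order sequence: A, P, D, N, F, X, J, W, S, G, Y, C, H, V, L.

Y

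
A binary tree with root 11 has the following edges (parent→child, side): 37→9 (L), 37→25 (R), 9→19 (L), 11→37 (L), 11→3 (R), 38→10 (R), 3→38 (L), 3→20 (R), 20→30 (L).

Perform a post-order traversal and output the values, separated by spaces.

19 9 25 37 10 38 30 20 3 11

Post-order visits the left subtree, then the right subtree, then the node.
At 11: go left to 37.
  At 37: go left to 9.
    At 9: go left to 19.
      19 is a leaf — visit 19.
    At 9: no right child.
    Visit 9.
  At 37: go right to 25.
    25 is a leaf — visit 25.
  Visit 37.
At 11: go right to 3.
  At 3: go left to 38.
    At 38: no left child.
    At 38: go right to 10.
      10 is a leaf — visit 10.
    Visit 38.
  At 3: go right to 20.
    At 20: go left to 30.
      30 is a leaf — visit 30.
    At 20: no right child.
    Visit 20.
  Visit 3.
Visit 11.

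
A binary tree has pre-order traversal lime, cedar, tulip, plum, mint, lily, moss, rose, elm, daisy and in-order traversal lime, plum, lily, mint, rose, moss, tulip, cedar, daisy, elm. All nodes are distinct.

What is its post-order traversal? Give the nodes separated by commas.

lily, rose, moss, mint, plum, tulip, daisy, elm, cedar, lime

The first element of pre-order is the root; it splits in-order into left and right subtrees.
Root lime: left subtree has 0 nodes { }, right has 9 {plum, lily, mint, rose, moss, tulip, cedar, daisy, elm}.
  Root cedar: left subtree has 6 nodes {plum, lily, mint, rose, moss, tulip}, right has 2 {daisy, elm}.
    Root tulip: left subtree has 5 nodes {plum, lily, mint, rose, moss}, right has 0 { }.
      Root plum: left subtree has 0 nodes { }, right has 4 {lily, mint, rose, moss}.
        Root mint: left subtree has 1 node {lily}, right has 2 {rose, moss}.
          Root moss: left subtree has 1 node {rose}, right has 0 { }.
    Root elm: left subtree has 1 node {daisy}, right has 0 { }.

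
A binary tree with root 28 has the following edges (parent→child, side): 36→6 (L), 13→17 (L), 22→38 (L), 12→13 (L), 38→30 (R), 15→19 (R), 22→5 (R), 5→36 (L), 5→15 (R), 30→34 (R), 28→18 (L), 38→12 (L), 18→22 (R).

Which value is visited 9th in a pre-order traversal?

34

Pre-order visits the node, then its left subtree, then its right subtree.
Visit 28.
At 28: go left to 18.
  Visit 18.
  At 18: no left child.
  At 18: go right to 22.
    Visit 22.
    At 22: go left to 38.
      Visit 38.
      At 38: go left to 12.
        Visit 12.
        At 12: go left to 13.
          Visit 13.
          At 13: go left to 17.
            17 is a leaf — visit 17.
          At 13: no right child.
        At 12: no right child.
      At 38: go right to 30.
        Visit 30.
        At 30: no left child.
        At 30: go right to 34.
          34 is a leaf — visit 34.
    At 22: go right to 5.
      Visit 5.
      At 5: go left to 36.
        Visit 36.
        At 36: go left to 6.
          6 is a leaf — visit 6.
        At 36: no right child.
      At 5: go right to 15.
        Visit 15.
        At 15: no left child.
        At 15: go right to 19.
          19 is a leaf — visit 19.
At 28: no right child.
Full pre-order sequence: 28, 18, 22, 38, 12, 13, 17, 30, 34, 5, 36, 6, 15, 19.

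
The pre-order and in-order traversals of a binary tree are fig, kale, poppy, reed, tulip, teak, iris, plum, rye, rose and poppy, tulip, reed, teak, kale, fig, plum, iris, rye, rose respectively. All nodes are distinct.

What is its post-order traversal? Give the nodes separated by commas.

The first element of pre-order is the root; it splits in-order into left and right subtrees.
Root fig: left subtree has 5 nodes {poppy, tulip, reed, teak, kale}, right has 4 {plum, iris, rye, rose}.
  Root kale: left subtree has 4 nodes {poppy, tulip, reed, teak}, right has 0 { }.
    Root poppy: left subtree has 0 nodes { }, right has 3 {tulip, reed, teak}.
      Root reed: left subtree has 1 node {tulip}, right has 1 {teak}.
  Root iris: left subtree has 1 node {plum}, right has 2 {rye, rose}.
    Root rye: left subtree has 0 nodes { }, right has 1 {rose}.

tulip, teak, reed, poppy, kale, plum, rose, rye, iris, fig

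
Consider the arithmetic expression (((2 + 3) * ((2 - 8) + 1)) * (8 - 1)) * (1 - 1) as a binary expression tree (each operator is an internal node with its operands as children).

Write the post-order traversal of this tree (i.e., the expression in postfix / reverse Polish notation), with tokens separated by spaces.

2 3 + 2 8 - 1 + * 8 1 - * 1 1 - *

Post-order on an expression tree gives postfix notation: for each operator, emit left operand, right operand, then the operator.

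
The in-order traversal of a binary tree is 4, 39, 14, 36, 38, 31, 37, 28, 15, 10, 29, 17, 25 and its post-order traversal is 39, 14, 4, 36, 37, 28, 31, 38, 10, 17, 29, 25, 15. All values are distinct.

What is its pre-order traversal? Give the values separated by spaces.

15 38 36 4 14 39 31 28 37 25 29 10 17

The last element of post-order is the root; it splits in-order into left and right subtrees.
Root 15: left subtree has 8 nodes {4, 39, 14, 36, 38, 31, 37, 28}, right has 4 {10, 29, 17, 25}.
  Root 38: left subtree has 4 nodes {4, 39, 14, 36}, right has 3 {31, 37, 28}.
    Root 36: left subtree has 3 nodes {4, 39, 14}, right has 0 { }.
      Root 4: left subtree has 0 nodes { }, right has 2 {39, 14}.
        Root 14: left subtree has 1 node {39}, right has 0 { }.
    Root 31: left subtree has 0 nodes { }, right has 2 {37, 28}.
      Root 28: left subtree has 1 node {37}, right has 0 { }.
  Root 25: left subtree has 3 nodes {10, 29, 17}, right has 0 { }.
    Root 29: left subtree has 1 node {10}, right has 1 {17}.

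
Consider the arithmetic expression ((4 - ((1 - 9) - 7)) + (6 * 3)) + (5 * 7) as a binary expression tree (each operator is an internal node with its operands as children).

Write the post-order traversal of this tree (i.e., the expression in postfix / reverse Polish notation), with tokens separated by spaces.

Post-order on an expression tree gives postfix notation: for each operator, emit left operand, right operand, then the operator.

4 1 9 - 7 - - 6 3 * + 5 7 * +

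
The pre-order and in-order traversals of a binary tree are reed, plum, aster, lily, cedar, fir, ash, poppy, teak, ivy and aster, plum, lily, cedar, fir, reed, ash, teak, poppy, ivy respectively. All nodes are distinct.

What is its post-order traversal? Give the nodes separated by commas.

aster, fir, cedar, lily, plum, teak, ivy, poppy, ash, reed

The first element of pre-order is the root; it splits in-order into left and right subtrees.
Root reed: left subtree has 5 nodes {aster, plum, lily, cedar, fir}, right has 4 {ash, teak, poppy, ivy}.
  Root plum: left subtree has 1 node {aster}, right has 3 {lily, cedar, fir}.
    Root lily: left subtree has 0 nodes { }, right has 2 {cedar, fir}.
      Root cedar: left subtree has 0 nodes { }, right has 1 {fir}.
  Root ash: left subtree has 0 nodes { }, right has 3 {teak, poppy, ivy}.
    Root poppy: left subtree has 1 node {teak}, right has 1 {ivy}.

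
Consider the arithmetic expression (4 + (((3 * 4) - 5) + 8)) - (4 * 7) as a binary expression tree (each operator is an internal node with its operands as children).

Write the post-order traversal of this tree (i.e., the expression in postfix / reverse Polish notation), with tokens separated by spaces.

Post-order on an expression tree gives postfix notation: for each operator, emit left operand, right operand, then the operator.

4 3 4 * 5 - 8 + + 4 7 * -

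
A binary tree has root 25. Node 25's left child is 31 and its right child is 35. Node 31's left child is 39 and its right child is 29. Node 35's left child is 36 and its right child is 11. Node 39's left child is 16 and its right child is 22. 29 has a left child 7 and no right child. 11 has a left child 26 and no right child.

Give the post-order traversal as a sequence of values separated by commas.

16, 22, 39, 7, 29, 31, 36, 26, 11, 35, 25

Post-order visits the left subtree, then the right subtree, then the node.
At 25: go left to 31.
  At 31: go left to 39.
    At 39: go left to 16.
      16 is a leaf — visit 16.
    At 39: go right to 22.
      22 is a leaf — visit 22.
    Visit 39.
  At 31: go right to 29.
    At 29: go left to 7.
      7 is a leaf — visit 7.
    At 29: no right child.
    Visit 29.
  Visit 31.
At 25: go right to 35.
  At 35: go left to 36.
    36 is a leaf — visit 36.
  At 35: go right to 11.
    At 11: go left to 26.
      26 is a leaf — visit 26.
    At 11: no right child.
    Visit 11.
  Visit 35.
Visit 25.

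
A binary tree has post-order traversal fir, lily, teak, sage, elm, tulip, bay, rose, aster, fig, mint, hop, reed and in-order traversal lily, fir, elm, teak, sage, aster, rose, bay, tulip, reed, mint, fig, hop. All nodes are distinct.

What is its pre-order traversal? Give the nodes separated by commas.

reed, aster, elm, lily, fir, sage, teak, rose, bay, tulip, hop, mint, fig

The last element of post-order is the root; it splits in-order into left and right subtrees.
Root reed: left subtree has 9 nodes {lily, fir, elm, teak, sage, aster, rose, bay, tulip}, right has 3 {mint, fig, hop}.
  Root aster: left subtree has 5 nodes {lily, fir, elm, teak, sage}, right has 3 {rose, bay, tulip}.
    Root elm: left subtree has 2 nodes {lily, fir}, right has 2 {teak, sage}.
      Root lily: left subtree has 0 nodes { }, right has 1 {fir}.
      Root sage: left subtree has 1 node {teak}, right has 0 { }.
    Root rose: left subtree has 0 nodes { }, right has 2 {bay, tulip}.
      Root bay: left subtree has 0 nodes { }, right has 1 {tulip}.
  Root hop: left subtree has 2 nodes {mint, fig}, right has 0 { }.
    Root mint: left subtree has 0 nodes { }, right has 1 {fig}.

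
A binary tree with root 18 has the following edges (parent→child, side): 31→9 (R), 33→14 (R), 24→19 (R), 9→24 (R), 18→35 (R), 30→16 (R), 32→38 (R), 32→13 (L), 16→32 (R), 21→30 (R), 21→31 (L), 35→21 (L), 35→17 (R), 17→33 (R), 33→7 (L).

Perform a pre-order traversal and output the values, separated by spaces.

Pre-order visits the node, then its left subtree, then its right subtree.
Visit 18.
At 18: no left child.
At 18: go right to 35.
  Visit 35.
  At 35: go left to 21.
    Visit 21.
    At 21: go left to 31.
      Visit 31.
      At 31: no left child.
      At 31: go right to 9.
        Visit 9.
        At 9: no left child.
        At 9: go right to 24.
          Visit 24.
          At 24: no left child.
          At 24: go right to 19.
            19 is a leaf — visit 19.
    At 21: go right to 30.
      Visit 30.
      At 30: no left child.
      At 30: go right to 16.
        Visit 16.
        At 16: no left child.
        At 16: go right to 32.
          Visit 32.
          At 32: go left to 13.
            13 is a leaf — visit 13.
          At 32: go right to 38.
            38 is a leaf — visit 38.
  At 35: go right to 17.
    Visit 17.
    At 17: no left child.
    At 17: go right to 33.
      Visit 33.
      At 33: go left to 7.
        7 is a leaf — visit 7.
      At 33: go right to 14.
        14 is a leaf — visit 14.

18 35 21 31 9 24 19 30 16 32 13 38 17 33 7 14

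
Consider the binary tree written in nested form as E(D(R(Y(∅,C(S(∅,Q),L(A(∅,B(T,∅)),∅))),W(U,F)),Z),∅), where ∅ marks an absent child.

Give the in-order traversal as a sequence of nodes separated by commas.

In-order visits the left subtree, then the node, then the right subtree.
At E: go left to D.
  At D: go left to R.
    At R: go left to Y.
      At Y: no left child.
      Visit Y.
      At Y: go right to C.
        At C: go left to S.
          At S: no left child.
          Visit S.
          At S: go right to Q.
            Q is a leaf — visit Q.
        Visit C.
        At C: go right to L.
          At L: go left to A.
            At A: no left child.
            Visit A.
            At A: go right to B.
              At B: go left to T.
                T is a leaf — visit T.
              Visit B.
              At B: no right child.
          Visit L.
          At L: no right child.
    Visit R.
    At R: go right to W.
      At W: go left to U.
        U is a leaf — visit U.
      Visit W.
      At W: go right to F.
        F is a leaf — visit F.
  Visit D.
  At D: go right to Z.
    Z is a leaf — visit Z.
Visit E.
At E: no right child.

Y, S, Q, C, A, T, B, L, R, U, W, F, D, Z, E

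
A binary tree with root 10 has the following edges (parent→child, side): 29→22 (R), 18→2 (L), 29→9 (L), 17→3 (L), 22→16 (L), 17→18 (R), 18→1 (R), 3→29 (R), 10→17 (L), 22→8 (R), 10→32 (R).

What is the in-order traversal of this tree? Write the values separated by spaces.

3 9 29 16 22 8 17 2 18 1 10 32

In-order visits the left subtree, then the node, then the right subtree.
At 10: go left to 17.
  At 17: go left to 3.
    At 3: no left child.
    Visit 3.
    At 3: go right to 29.
      At 29: go left to 9.
        9 is a leaf — visit 9.
      Visit 29.
      At 29: go right to 22.
        At 22: go left to 16.
          16 is a leaf — visit 16.
        Visit 22.
        At 22: go right to 8.
          8 is a leaf — visit 8.
  Visit 17.
  At 17: go right to 18.
    At 18: go left to 2.
      2 is a leaf — visit 2.
    Visit 18.
    At 18: go right to 1.
      1 is a leaf — visit 1.
Visit 10.
At 10: go right to 32.
  32 is a leaf — visit 32.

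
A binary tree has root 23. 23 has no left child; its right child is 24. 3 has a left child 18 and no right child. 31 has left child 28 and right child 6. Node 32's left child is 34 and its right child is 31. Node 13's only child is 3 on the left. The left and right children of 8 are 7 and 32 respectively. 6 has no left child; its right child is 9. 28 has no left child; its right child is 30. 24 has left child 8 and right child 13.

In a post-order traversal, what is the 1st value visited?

Post-order visits the left subtree, then the right subtree, then the node.
At 23: no left child.
At 23: go right to 24.
  At 24: go left to 8.
    At 8: go left to 7.
      7 is a leaf — visit 7.
    At 8: go right to 32.
      At 32: go left to 34.
        34 is a leaf — visit 34.
      At 32: go right to 31.
        At 31: go left to 28.
          At 28: no left child.
          At 28: go right to 30.
            30 is a leaf — visit 30.
          Visit 28.
        At 31: go right to 6.
          At 6: no left child.
          At 6: go right to 9.
            9 is a leaf — visit 9.
          Visit 6.
        Visit 31.
      Visit 32.
    Visit 8.
  At 24: go right to 13.
    At 13: go left to 3.
      At 3: go left to 18.
        18 is a leaf — visit 18.
      At 3: no right child.
      Visit 3.
    At 13: no right child.
    Visit 13.
  Visit 24.
Visit 23.
Full post-order sequence: 7, 34, 30, 28, 9, 6, 31, 32, 8, 18, 3, 13, 24, 23.

7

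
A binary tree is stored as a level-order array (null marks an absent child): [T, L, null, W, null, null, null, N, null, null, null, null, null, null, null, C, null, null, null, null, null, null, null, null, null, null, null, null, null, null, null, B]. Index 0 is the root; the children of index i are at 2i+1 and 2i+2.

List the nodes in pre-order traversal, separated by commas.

T, L, W, N, C, B

Pre-order visits the node, then its left subtree, then its right subtree.
Visit T.
At T: go left to L.
  Visit L.
  At L: go left to W.
    Visit W.
    At W: go left to N.
      Visit N.
      At N: go left to C.
        Visit C.
        At C: go left to B.
          B is a leaf — visit B.
        At C: no right child.
      At N: no right child.
    At W: no right child.
  At L: no right child.
At T: no right child.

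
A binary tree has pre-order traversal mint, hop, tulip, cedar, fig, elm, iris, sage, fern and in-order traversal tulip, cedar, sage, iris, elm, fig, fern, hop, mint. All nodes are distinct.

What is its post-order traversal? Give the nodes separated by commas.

The first element of pre-order is the root; it splits in-order into left and right subtrees.
Root mint: left subtree has 8 nodes {tulip, cedar, sage, iris, elm, fig, fern, hop}, right has 0 { }.
  Root hop: left subtree has 7 nodes {tulip, cedar, sage, iris, elm, fig, fern}, right has 0 { }.
    Root tulip: left subtree has 0 nodes { }, right has 6 {cedar, sage, iris, elm, fig, fern}.
      Root cedar: left subtree has 0 nodes { }, right has 5 {sage, iris, elm, fig, fern}.
        Root fig: left subtree has 3 nodes {sage, iris, elm}, right has 1 {fern}.
          Root elm: left subtree has 2 nodes {sage, iris}, right has 0 { }.
            Root iris: left subtree has 1 node {sage}, right has 0 { }.

sage, iris, elm, fern, fig, cedar, tulip, hop, mint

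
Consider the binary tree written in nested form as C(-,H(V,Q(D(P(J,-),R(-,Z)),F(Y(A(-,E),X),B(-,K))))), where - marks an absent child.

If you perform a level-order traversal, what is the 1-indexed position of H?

Level-order visits nodes level by level from the root, left to right within each level.
Level 0: C
Level 1: H
Level 2: V, Q
Level 3: D, F
Level 4: P, R, Y, B
Level 5: J, Z, A, X, K
Level 6: E
Full level-order sequence: C, H, V, Q, D, F, P, R, Y, B, J, Z, A, X, K, E.

2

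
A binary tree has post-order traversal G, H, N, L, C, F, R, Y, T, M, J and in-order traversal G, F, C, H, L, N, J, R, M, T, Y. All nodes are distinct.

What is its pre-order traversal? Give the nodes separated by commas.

J, F, G, C, L, H, N, M, R, T, Y

The last element of post-order is the root; it splits in-order into left and right subtrees.
Root J: left subtree has 6 nodes {G, F, C, H, L, N}, right has 4 {R, M, T, Y}.
  Root F: left subtree has 1 node {G}, right has 4 {C, H, L, N}.
    Root C: left subtree has 0 nodes { }, right has 3 {H, L, N}.
      Root L: left subtree has 1 node {H}, right has 1 {N}.
  Root M: left subtree has 1 node {R}, right has 2 {T, Y}.
    Root T: left subtree has 0 nodes { }, right has 1 {Y}.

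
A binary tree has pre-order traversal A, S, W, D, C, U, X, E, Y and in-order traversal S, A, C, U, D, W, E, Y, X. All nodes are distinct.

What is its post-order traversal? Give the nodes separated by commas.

S, U, C, D, Y, E, X, W, A

The first element of pre-order is the root; it splits in-order into left and right subtrees.
Root A: left subtree has 1 node {S}, right has 7 {C, U, D, W, E, Y, X}.
  Root W: left subtree has 3 nodes {C, U, D}, right has 3 {E, Y, X}.
    Root D: left subtree has 2 nodes {C, U}, right has 0 { }.
      Root C: left subtree has 0 nodes { }, right has 1 {U}.
    Root X: left subtree has 2 nodes {E, Y}, right has 0 { }.
      Root E: left subtree has 0 nodes { }, right has 1 {Y}.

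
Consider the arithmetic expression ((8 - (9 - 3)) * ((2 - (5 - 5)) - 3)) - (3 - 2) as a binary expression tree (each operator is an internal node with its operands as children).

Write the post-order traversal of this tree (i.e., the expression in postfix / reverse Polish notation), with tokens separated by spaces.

8 9 3 - - 2 5 5 - - 3 - * 3 2 - -

Post-order on an expression tree gives postfix notation: for each operator, emit left operand, right operand, then the operator.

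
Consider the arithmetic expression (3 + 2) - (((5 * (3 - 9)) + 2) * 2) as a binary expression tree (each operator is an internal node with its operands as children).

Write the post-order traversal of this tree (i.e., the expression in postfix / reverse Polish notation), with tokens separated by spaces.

Post-order on an expression tree gives postfix notation: for each operator, emit left operand, right operand, then the operator.

3 2 + 5 3 9 - * 2 + 2 * -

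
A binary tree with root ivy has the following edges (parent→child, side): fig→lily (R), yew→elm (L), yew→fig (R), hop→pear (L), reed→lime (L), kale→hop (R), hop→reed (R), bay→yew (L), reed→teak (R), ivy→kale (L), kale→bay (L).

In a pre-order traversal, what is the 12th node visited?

Pre-order visits the node, then its left subtree, then its right subtree.
Visit ivy.
At ivy: go left to kale.
  Visit kale.
  At kale: go left to bay.
    Visit bay.
    At bay: go left to yew.
      Visit yew.
      At yew: go left to elm.
        elm is a leaf — visit elm.
      At yew: go right to fig.
        Visit fig.
        At fig: no left child.
        At fig: go right to lily.
          lily is a leaf — visit lily.
    At bay: no right child.
  At kale: go right to hop.
    Visit hop.
    At hop: go left to pear.
      pear is a leaf — visit pear.
    At hop: go right to reed.
      Visit reed.
      At reed: go left to lime.
        lime is a leaf — visit lime.
      At reed: go right to teak.
        teak is a leaf — visit teak.
At ivy: no right child.
Full pre-order sequence: ivy, kale, bay, yew, elm, fig, lily, hop, pear, reed, lime, teak.

teak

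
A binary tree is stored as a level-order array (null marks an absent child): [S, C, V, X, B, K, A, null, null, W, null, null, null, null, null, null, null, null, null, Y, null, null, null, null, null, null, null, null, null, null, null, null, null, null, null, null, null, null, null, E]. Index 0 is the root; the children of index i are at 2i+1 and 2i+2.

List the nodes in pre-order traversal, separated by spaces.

Pre-order visits the node, then its left subtree, then its right subtree.
Visit S.
At S: go left to C.
  Visit C.
  At C: go left to X.
    X is a leaf — visit X.
  At C: go right to B.
    Visit B.
    At B: go left to W.
      Visit W.
      At W: go left to Y.
        Visit Y.
        At Y: go left to E.
          E is a leaf — visit E.
        At Y: no right child.
      At W: no right child.
    At B: no right child.
At S: go right to V.
  Visit V.
  At V: go left to K.
    K is a leaf — visit K.
  At V: go right to A.
    A is a leaf — visit A.

S C X B W Y E V K A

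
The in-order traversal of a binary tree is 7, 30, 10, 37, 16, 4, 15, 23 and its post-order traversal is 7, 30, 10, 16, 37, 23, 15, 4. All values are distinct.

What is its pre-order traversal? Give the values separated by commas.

The last element of post-order is the root; it splits in-order into left and right subtrees.
Root 4: left subtree has 5 nodes {7, 30, 10, 37, 16}, right has 2 {15, 23}.
  Root 37: left subtree has 3 nodes {7, 30, 10}, right has 1 {16}.
    Root 10: left subtree has 2 nodes {7, 30}, right has 0 { }.
      Root 30: left subtree has 1 node {7}, right has 0 { }.
  Root 15: left subtree has 0 nodes { }, right has 1 {23}.

4, 37, 10, 30, 7, 16, 15, 23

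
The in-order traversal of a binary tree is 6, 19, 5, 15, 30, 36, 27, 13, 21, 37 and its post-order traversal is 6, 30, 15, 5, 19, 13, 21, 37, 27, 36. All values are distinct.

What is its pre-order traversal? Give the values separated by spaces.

The last element of post-order is the root; it splits in-order into left and right subtrees.
Root 36: left subtree has 5 nodes {6, 19, 5, 15, 30}, right has 4 {27, 13, 21, 37}.
  Root 19: left subtree has 1 node {6}, right has 3 {5, 15, 30}.
    Root 5: left subtree has 0 nodes { }, right has 2 {15, 30}.
      Root 15: left subtree has 0 nodes { }, right has 1 {30}.
  Root 27: left subtree has 0 nodes { }, right has 3 {13, 21, 37}.
    Root 37: left subtree has 2 nodes {13, 21}, right has 0 { }.
      Root 21: left subtree has 1 node {13}, right has 0 { }.

36 19 6 5 15 30 27 37 21 13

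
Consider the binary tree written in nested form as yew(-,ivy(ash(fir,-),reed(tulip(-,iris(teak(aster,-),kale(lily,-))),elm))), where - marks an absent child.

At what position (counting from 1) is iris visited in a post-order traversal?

7

Post-order visits the left subtree, then the right subtree, then the node.
At yew: no left child.
At yew: go right to ivy.
  At ivy: go left to ash.
    At ash: go left to fir.
      fir is a leaf — visit fir.
    At ash: no right child.
    Visit ash.
  At ivy: go right to reed.
    At reed: go left to tulip.
      At tulip: no left child.
      At tulip: go right to iris.
        At iris: go left to teak.
          At teak: go left to aster.
            aster is a leaf — visit aster.
          At teak: no right child.
          Visit teak.
        At iris: go right to kale.
          At kale: go left to lily.
            lily is a leaf — visit lily.
          At kale: no right child.
          Visit kale.
        Visit iris.
      Visit tulip.
    At reed: go right to elm.
      elm is a leaf — visit elm.
    Visit reed.
  Visit ivy.
Visit yew.
Full post-order sequence: fir, ash, aster, teak, lily, kale, iris, tulip, elm, reed, ivy, yew.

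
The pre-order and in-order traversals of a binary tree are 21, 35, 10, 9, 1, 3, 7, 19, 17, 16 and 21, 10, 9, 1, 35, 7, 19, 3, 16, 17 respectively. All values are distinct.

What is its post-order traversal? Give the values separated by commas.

1, 9, 10, 19, 7, 16, 17, 3, 35, 21

The first element of pre-order is the root; it splits in-order into left and right subtrees.
Root 21: left subtree has 0 nodes { }, right has 9 {10, 9, 1, 35, 7, 19, 3, 16, 17}.
  Root 35: left subtree has 3 nodes {10, 9, 1}, right has 5 {7, 19, 3, 16, 17}.
    Root 10: left subtree has 0 nodes { }, right has 2 {9, 1}.
      Root 9: left subtree has 0 nodes { }, right has 1 {1}.
    Root 3: left subtree has 2 nodes {7, 19}, right has 2 {16, 17}.
      Root 7: left subtree has 0 nodes { }, right has 1 {19}.
      Root 17: left subtree has 1 node {16}, right has 0 { }.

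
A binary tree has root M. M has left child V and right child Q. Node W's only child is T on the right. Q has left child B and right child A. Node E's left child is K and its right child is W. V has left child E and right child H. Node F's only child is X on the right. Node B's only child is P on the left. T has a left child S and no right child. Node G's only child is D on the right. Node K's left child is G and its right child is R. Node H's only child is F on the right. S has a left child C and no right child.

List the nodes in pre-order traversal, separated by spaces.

M V E K G D R W T S C H F X Q B P A

Pre-order visits the node, then its left subtree, then its right subtree.
Visit M.
At M: go left to V.
  Visit V.
  At V: go left to E.
    Visit E.
    At E: go left to K.
      Visit K.
      At K: go left to G.
        Visit G.
        At G: no left child.
        At G: go right to D.
          D is a leaf — visit D.
      At K: go right to R.
        R is a leaf — visit R.
    At E: go right to W.
      Visit W.
      At W: no left child.
      At W: go right to T.
        Visit T.
        At T: go left to S.
          Visit S.
          At S: go left to C.
            C is a leaf — visit C.
          At S: no right child.
        At T: no right child.
  At V: go right to H.
    Visit H.
    At H: no left child.
    At H: go right to F.
      Visit F.
      At F: no left child.
      At F: go right to X.
        X is a leaf — visit X.
At M: go right to Q.
  Visit Q.
  At Q: go left to B.
    Visit B.
    At B: go left to P.
      P is a leaf — visit P.
    At B: no right child.
  At Q: go right to A.
    A is a leaf — visit A.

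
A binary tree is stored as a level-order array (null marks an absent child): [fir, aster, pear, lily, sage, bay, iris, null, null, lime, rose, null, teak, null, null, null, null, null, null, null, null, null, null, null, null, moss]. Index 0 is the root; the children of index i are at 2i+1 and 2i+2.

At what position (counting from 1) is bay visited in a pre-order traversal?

8

Pre-order visits the node, then its left subtree, then its right subtree.
Visit fir.
At fir: go left to aster.
  Visit aster.
  At aster: go left to lily.
    lily is a leaf — visit lily.
  At aster: go right to sage.
    Visit sage.
    At sage: go left to lime.
      lime is a leaf — visit lime.
    At sage: go right to rose.
      rose is a leaf — visit rose.
At fir: go right to pear.
  Visit pear.
  At pear: go left to bay.
    Visit bay.
    At bay: no left child.
    At bay: go right to teak.
      Visit teak.
      At teak: go left to moss.
        moss is a leaf — visit moss.
      At teak: no right child.
  At pear: go right to iris.
    iris is a leaf — visit iris.
Full pre-order sequence: fir, aster, lily, sage, lime, rose, pear, bay, teak, moss, iris.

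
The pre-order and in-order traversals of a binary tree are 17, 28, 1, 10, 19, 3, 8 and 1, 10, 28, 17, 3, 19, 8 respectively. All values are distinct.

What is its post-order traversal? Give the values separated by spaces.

The first element of pre-order is the root; it splits in-order into left and right subtrees.
Root 17: left subtree has 3 nodes {1, 10, 28}, right has 3 {3, 19, 8}.
  Root 28: left subtree has 2 nodes {1, 10}, right has 0 { }.
    Root 1: left subtree has 0 nodes { }, right has 1 {10}.
  Root 19: left subtree has 1 node {3}, right has 1 {8}.

10 1 28 3 8 19 17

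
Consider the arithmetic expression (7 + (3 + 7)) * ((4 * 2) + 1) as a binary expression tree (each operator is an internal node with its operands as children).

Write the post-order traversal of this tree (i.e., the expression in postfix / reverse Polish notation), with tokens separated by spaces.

Post-order on an expression tree gives postfix notation: for each operator, emit left operand, right operand, then the operator.

7 3 7 + + 4 2 * 1 + *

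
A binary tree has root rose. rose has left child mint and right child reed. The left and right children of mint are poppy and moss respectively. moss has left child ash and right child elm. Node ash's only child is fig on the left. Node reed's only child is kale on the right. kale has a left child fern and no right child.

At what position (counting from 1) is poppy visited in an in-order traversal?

1

In-order visits the left subtree, then the node, then the right subtree.
At rose: go left to mint.
  At mint: go left to poppy.
    poppy is a leaf — visit poppy.
  Visit mint.
  At mint: go right to moss.
    At moss: go left to ash.
      At ash: go left to fig.
        fig is a leaf — visit fig.
      Visit ash.
      At ash: no right child.
    Visit moss.
    At moss: go right to elm.
      elm is a leaf — visit elm.
Visit rose.
At rose: go right to reed.
  At reed: no left child.
  Visit reed.
  At reed: go right to kale.
    At kale: go left to fern.
      fern is a leaf — visit fern.
    Visit kale.
    At kale: no right child.
Full in-order sequence: poppy, mint, fig, ash, moss, elm, rose, reed, fern, kale.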